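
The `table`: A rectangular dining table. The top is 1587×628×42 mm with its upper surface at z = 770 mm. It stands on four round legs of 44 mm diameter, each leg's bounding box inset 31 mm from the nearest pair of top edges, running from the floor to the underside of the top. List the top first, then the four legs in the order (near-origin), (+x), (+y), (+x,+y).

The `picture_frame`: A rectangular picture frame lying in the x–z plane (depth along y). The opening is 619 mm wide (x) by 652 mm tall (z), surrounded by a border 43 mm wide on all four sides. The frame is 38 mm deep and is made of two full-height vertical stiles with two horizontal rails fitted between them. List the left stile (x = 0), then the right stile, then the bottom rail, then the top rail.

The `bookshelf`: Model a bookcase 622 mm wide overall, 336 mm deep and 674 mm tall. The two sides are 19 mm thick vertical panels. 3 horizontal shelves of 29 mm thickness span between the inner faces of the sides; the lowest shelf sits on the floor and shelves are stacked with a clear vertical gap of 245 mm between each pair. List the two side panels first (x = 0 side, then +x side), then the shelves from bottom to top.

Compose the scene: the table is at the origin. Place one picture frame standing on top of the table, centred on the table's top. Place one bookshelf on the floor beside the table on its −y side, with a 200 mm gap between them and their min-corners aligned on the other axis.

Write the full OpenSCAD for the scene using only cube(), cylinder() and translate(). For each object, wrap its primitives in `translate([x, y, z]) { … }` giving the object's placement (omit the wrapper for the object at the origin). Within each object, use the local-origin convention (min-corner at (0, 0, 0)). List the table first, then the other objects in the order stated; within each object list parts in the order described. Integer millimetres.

translate([0, 0, 728]) cube([1587, 628, 42]);
translate([53, 53, 0]) cylinder(h = 728, r = 22);
translate([1534, 53, 0]) cylinder(h = 728, r = 22);
translate([53, 575, 0]) cylinder(h = 728, r = 22);
translate([1534, 575, 0]) cylinder(h = 728, r = 22);
translate([441, 295, 770]) {
  cube([43, 38, 738]);
  translate([662, 0, 0]) cube([43, 38, 738]);
  translate([43, 0, 0]) cube([619, 38, 43]);
  translate([43, 0, 695]) cube([619, 38, 43]);
}
translate([0, -536, 0]) {
  cube([19, 336, 674]);
  translate([603, 0, 0]) cube([19, 336, 674]);
  translate([19, 0, 0]) cube([584, 336, 29]);
  translate([19, 0, 274]) cube([584, 336, 29]);
  translate([19, 0, 548]) cube([584, 336, 29]);
}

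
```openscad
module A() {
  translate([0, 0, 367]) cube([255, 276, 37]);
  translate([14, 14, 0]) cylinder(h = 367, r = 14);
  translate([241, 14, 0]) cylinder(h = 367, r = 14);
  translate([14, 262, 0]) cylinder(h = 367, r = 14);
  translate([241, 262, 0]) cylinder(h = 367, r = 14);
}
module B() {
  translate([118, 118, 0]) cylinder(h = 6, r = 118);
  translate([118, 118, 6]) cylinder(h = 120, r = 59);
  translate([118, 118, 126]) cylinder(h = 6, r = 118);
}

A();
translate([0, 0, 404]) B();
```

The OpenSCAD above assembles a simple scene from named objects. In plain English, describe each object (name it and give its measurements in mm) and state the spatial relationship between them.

A is a four-legged stool. The seat is a 255×276×37 mm slab whose top surface is at z = 404 mm; four round legs, each 28 mm in diameter, run from the floor (z = 0) to the underside of the seat, each leg's axis is inset half a diameter from the nearest pair of seat edges (so the leg's bounding box is flush with the corner).

B is a spool: two coaxial disc flanges of radius 118 mm and thickness 6 mm, joined by a core cylinder of radius 59 mm and height 120 mm. The lower flange rests on z = 0 and the three cylinders share a vertical axis.

The spool is on top of the stool.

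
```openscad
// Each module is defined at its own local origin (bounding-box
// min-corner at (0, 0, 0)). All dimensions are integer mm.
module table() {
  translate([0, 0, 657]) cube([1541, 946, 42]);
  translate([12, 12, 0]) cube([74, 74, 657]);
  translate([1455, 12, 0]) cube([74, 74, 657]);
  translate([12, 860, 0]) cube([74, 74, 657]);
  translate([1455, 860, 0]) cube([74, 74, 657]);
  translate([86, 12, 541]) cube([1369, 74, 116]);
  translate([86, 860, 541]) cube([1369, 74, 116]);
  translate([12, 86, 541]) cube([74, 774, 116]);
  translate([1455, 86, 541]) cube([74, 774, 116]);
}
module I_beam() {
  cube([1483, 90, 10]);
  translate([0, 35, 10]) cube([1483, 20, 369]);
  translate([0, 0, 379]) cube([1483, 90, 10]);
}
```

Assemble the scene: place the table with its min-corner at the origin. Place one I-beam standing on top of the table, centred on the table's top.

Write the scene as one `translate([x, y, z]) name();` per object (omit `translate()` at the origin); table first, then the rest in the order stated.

table();
translate([29, 428, 699]) I_beam();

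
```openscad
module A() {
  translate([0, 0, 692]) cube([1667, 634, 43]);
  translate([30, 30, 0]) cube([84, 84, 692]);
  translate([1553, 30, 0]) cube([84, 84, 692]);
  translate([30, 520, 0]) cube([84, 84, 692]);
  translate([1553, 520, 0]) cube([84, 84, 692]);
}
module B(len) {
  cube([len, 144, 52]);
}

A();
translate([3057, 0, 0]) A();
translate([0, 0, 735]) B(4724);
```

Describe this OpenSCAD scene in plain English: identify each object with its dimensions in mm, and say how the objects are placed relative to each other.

A is a table: top 1667 mm (x) × 634 mm (y), 43 mm thick, upper face at z = 735 mm, on four 84×84 mm square legs, each inset 30 mm from the nearest pair of top edges, running from z = 0 to the bottom of the top.

B is a rectangular beam 4724 mm long (x), 144 mm deep (y), 52 mm thick (z).

The beam spans the tops of two tables placed 1390 mm apart, resting at z = 735 mm.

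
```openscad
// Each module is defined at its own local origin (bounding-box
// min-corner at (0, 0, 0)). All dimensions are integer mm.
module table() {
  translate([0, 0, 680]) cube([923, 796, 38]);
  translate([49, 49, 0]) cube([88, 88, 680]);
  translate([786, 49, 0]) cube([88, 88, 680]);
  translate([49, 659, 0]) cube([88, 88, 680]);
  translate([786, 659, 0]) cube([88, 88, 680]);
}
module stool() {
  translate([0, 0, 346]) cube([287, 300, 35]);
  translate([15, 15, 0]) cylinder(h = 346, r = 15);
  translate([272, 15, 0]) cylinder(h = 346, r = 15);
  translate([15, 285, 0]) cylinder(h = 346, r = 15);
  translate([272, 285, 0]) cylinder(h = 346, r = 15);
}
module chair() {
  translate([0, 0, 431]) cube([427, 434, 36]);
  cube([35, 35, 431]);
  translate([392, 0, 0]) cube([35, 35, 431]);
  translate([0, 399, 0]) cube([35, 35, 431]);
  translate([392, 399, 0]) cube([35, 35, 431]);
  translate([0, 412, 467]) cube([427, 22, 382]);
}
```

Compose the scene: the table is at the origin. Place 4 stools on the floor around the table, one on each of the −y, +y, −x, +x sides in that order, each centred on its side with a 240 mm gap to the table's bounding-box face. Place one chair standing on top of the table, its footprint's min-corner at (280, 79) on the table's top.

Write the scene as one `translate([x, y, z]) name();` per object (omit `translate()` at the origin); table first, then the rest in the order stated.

table();
translate([318, -540, 0]) stool();
translate([318, 1036, 0]) stool();
translate([-527, 248, 0]) stool();
translate([1163, 248, 0]) stool();
translate([280, 79, 718]) chair();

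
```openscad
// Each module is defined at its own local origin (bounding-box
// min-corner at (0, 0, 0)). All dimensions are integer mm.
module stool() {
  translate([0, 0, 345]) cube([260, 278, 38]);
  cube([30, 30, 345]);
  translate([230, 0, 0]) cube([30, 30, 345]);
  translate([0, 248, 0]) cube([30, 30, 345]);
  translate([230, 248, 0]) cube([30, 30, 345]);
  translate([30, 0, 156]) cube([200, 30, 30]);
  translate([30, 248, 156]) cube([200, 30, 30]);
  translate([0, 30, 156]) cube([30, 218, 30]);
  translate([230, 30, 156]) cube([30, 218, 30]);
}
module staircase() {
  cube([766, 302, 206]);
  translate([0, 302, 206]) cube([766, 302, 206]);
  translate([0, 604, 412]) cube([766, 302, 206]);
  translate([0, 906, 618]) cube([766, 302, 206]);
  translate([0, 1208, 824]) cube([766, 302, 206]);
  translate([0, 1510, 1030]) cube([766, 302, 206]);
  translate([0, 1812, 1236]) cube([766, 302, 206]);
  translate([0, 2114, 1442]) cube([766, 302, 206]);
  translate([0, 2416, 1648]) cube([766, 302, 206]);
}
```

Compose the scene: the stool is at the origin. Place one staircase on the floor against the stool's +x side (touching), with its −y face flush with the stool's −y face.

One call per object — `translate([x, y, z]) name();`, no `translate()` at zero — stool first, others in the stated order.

stool();
translate([260, 0, 0]) staircase();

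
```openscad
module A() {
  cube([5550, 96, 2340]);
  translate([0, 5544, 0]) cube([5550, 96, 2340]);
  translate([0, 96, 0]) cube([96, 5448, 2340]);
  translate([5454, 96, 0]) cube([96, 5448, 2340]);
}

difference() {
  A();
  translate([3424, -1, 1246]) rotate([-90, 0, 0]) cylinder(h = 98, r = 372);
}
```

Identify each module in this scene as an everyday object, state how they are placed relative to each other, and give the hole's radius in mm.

A is a house frame. The house frame has a circular hole through its front wall. The hole's radius is 372 mm.

The subtracted cylinder has r = 372 mm.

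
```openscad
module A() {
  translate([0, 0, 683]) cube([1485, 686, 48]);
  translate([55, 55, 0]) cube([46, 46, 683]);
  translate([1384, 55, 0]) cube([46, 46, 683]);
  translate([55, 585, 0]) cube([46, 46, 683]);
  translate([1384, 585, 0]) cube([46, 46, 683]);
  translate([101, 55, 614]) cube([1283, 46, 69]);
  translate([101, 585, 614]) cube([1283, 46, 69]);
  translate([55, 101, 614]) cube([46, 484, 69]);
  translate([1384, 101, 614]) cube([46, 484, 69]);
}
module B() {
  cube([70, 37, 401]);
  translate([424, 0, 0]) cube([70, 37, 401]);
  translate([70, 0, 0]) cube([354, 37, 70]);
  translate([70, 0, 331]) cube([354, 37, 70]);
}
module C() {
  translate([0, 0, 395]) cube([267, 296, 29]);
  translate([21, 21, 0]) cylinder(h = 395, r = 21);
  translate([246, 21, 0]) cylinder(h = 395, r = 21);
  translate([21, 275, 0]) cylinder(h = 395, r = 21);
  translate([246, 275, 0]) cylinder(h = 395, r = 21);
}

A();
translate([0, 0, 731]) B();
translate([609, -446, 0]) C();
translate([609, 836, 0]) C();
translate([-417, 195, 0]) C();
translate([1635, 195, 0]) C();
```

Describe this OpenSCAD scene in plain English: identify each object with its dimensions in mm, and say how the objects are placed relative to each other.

A is a table: top 1485 mm (x) × 686 mm (y), 48 mm thick, upper face at z = 731 mm, on four 46×46 mm square legs, each inset 55 mm from the nearest pair of top edges, running from z = 0 to the bottom of the top. Four apron rails, 46 mm thick and 69 mm tall, run between adjacent legs with their top edges flush with the underside of the top and their outer faces flush with the legs' outer faces.

B is a rectangular picture frame lying in the x–z plane (depth along y). The opening is 354 mm wide (x) by 261 mm tall (z), surrounded by a border 70 mm wide on all four sides. The frame is 37 mm deep and is made of two full-height vertical stiles with two horizontal rails fitted between them.

C is a simple wooden stool: a rectangular seat 267 mm (x) by 296 mm (y), 29 mm thick, top face at z = 424 mm, on four round legs, each 42 mm in diameter. The legs rest on z = 0, each leg's axis is inset half a diameter from the nearest pair of seat edges (so the leg's bounding box is flush with the corner).

The picture frame is on top of the table. Four stools sit around the table at the −y, +y, −x, +x sides.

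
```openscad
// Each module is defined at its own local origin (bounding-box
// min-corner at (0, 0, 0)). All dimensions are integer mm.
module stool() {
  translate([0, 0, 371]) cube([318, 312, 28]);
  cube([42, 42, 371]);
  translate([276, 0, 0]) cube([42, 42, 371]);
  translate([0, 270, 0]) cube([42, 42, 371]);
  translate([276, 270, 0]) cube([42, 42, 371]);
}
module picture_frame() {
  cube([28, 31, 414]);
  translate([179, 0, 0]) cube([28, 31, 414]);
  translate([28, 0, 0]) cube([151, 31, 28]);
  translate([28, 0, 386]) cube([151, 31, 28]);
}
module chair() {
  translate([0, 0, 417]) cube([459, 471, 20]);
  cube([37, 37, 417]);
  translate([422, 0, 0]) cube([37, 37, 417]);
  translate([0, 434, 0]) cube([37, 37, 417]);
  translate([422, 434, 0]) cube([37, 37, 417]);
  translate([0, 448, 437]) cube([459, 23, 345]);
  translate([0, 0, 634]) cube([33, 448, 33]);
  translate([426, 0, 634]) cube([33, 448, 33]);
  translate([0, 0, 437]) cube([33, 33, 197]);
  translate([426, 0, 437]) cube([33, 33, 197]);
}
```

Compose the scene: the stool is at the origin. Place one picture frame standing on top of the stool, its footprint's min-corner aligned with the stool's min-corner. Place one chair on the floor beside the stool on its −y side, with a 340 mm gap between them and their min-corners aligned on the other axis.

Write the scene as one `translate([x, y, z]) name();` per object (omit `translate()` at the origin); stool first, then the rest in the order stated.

stool();
translate([0, 0, 399]) picture_frame();
translate([0, -811, 0]) chair();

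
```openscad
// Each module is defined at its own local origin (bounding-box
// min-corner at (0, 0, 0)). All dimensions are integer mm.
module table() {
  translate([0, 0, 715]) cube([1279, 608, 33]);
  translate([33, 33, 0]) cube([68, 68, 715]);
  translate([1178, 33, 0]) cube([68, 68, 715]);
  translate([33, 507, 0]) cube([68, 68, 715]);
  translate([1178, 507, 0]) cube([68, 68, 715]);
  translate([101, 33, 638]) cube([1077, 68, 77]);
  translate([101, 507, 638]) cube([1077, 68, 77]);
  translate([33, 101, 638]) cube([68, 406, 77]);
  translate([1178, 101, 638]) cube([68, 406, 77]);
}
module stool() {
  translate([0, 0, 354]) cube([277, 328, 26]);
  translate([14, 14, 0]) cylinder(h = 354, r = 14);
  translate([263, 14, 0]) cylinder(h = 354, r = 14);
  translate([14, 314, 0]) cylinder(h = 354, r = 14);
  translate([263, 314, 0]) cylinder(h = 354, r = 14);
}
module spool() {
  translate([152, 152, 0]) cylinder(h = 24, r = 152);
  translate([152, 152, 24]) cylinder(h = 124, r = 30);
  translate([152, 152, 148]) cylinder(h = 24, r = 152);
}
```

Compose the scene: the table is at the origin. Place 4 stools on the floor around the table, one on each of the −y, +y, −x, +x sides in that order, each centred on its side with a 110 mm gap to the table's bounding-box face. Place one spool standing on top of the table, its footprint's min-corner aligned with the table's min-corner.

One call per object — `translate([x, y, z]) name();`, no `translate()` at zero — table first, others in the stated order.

table();
translate([501, -438, 0]) stool();
translate([501, 718, 0]) stool();
translate([-387, 140, 0]) stool();
translate([1389, 140, 0]) stool();
translate([0, 0, 748]) spool();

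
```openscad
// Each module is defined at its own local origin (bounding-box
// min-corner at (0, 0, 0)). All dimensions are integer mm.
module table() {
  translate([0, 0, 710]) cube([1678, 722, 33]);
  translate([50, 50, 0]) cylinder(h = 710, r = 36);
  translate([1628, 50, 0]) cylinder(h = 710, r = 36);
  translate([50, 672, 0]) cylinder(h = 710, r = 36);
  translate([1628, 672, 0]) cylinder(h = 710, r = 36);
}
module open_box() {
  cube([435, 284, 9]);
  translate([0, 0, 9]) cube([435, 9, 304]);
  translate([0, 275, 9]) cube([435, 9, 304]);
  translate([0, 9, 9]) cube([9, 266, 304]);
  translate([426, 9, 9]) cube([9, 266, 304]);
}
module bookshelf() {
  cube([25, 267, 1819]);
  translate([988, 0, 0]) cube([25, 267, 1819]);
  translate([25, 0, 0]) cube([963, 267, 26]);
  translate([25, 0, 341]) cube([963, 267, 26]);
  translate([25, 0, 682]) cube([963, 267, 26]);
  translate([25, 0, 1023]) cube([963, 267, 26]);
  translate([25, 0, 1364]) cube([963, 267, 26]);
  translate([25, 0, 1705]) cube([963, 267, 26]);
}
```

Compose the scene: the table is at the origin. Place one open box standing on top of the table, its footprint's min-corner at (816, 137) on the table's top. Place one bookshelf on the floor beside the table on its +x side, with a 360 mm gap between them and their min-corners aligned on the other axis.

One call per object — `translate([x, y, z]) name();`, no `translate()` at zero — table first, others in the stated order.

table();
translate([816, 137, 743]) open_box();
translate([2038, 0, 0]) bookshelf();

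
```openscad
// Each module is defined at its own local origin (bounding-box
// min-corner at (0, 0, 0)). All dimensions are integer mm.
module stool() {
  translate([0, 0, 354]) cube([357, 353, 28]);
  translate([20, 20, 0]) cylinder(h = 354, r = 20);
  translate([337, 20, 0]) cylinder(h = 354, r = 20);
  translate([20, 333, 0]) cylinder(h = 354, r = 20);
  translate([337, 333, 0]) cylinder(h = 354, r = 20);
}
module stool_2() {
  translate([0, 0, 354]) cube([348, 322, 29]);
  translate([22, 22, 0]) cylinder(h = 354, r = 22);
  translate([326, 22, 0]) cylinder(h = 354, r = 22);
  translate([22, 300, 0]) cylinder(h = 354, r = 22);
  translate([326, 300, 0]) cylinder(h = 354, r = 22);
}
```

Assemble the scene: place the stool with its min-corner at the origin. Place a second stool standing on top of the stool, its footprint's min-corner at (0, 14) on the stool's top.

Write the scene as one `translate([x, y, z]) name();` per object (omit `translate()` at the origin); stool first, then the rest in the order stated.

stool();
translate([0, 14, 382]) stool_2();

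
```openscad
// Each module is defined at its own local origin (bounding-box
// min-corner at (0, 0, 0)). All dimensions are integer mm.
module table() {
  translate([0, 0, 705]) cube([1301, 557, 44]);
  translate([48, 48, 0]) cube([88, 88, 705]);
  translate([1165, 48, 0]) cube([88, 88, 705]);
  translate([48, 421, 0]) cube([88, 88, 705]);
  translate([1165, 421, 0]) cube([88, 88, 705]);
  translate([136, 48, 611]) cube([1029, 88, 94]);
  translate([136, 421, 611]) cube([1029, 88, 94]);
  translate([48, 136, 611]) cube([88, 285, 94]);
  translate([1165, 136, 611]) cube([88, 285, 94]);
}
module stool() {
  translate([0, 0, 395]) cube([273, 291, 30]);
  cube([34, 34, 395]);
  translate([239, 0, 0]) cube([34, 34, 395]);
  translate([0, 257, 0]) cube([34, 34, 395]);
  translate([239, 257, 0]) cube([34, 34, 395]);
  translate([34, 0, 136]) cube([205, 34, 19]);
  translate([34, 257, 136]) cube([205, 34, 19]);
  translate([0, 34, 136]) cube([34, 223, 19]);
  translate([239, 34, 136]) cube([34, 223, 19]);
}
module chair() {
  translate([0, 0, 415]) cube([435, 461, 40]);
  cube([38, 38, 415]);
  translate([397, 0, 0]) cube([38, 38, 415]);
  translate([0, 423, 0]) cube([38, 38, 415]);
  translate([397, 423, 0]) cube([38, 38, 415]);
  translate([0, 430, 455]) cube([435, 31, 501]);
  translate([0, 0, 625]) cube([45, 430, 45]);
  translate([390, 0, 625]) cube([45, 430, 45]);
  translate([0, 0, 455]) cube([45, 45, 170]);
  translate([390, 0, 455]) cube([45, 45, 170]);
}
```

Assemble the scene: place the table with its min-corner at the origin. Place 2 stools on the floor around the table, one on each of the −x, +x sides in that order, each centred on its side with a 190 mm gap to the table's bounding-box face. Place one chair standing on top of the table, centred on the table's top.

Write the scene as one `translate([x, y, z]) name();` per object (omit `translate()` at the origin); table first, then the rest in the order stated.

table();
translate([-463, 133, 0]) stool();
translate([1491, 133, 0]) stool();
translate([433, 48, 749]) chair();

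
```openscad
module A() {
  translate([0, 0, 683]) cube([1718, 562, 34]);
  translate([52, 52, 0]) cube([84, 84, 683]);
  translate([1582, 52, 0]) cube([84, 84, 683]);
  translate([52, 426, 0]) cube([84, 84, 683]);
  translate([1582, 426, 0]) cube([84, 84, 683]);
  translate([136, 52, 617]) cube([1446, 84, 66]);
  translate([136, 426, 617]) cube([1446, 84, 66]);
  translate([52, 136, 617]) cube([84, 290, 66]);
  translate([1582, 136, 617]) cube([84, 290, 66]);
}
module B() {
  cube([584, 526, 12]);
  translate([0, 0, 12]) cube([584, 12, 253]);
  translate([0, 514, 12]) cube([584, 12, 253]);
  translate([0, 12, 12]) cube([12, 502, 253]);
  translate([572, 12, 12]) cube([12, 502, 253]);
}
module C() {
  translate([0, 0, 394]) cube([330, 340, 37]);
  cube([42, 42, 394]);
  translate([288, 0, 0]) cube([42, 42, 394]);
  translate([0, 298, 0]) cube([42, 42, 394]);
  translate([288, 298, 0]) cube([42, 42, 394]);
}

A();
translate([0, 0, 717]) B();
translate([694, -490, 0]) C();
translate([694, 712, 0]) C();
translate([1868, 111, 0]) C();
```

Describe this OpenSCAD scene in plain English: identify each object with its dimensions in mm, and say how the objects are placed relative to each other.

A is a rectangular dining table. The top is 1718×562×34 mm with its upper surface at z = 717 mm. It stands on four 84×84 mm square legs, each inset 52 mm from the nearest pair of top edges, running from the floor to the underside of the top. Four apron rails, 84 mm thick and 66 mm tall, run between adjacent legs with their top edges flush with the underside of the top and their outer faces flush with the legs' outer faces.

B is an open-topped rectangular box: outside dimensions 584×526×265 mm, with a uniform wall and base thickness of 12 mm. The base is a full 584×526 slab on the floor; four walls sit on top of the base. The front and back walls (the −y and +y sides) span the full width; the two side walls fit between them.

C is a simple wooden stool: a rectangular seat 330 mm (x) by 340 mm (y), 37 mm thick, top face at z = 431 mm, on four square legs, each 42×42 mm in cross-section. The legs rest on z = 0, each flush with a corner of the seat.

The open box is on top of the table. Three stools sit around the table at the −y, +y, +x sides.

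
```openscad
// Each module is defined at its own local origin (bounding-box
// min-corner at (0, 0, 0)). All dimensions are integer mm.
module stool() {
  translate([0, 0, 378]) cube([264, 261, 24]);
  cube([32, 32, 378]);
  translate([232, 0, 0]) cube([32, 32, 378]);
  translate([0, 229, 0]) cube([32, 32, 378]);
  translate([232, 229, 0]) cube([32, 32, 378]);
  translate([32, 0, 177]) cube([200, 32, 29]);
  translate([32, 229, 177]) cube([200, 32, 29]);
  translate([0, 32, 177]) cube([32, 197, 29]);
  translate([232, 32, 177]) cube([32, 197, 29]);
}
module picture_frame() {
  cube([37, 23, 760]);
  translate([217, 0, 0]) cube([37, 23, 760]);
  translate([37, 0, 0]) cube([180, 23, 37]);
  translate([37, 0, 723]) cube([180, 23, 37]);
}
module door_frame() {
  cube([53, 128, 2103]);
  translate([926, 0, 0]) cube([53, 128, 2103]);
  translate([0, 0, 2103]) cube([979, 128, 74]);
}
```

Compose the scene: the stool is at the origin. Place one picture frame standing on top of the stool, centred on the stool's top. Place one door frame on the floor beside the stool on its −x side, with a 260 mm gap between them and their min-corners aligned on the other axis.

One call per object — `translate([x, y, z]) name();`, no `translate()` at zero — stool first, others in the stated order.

stool();
translate([5, 119, 402]) picture_frame();
translate([-1239, 0, 0]) door_frame();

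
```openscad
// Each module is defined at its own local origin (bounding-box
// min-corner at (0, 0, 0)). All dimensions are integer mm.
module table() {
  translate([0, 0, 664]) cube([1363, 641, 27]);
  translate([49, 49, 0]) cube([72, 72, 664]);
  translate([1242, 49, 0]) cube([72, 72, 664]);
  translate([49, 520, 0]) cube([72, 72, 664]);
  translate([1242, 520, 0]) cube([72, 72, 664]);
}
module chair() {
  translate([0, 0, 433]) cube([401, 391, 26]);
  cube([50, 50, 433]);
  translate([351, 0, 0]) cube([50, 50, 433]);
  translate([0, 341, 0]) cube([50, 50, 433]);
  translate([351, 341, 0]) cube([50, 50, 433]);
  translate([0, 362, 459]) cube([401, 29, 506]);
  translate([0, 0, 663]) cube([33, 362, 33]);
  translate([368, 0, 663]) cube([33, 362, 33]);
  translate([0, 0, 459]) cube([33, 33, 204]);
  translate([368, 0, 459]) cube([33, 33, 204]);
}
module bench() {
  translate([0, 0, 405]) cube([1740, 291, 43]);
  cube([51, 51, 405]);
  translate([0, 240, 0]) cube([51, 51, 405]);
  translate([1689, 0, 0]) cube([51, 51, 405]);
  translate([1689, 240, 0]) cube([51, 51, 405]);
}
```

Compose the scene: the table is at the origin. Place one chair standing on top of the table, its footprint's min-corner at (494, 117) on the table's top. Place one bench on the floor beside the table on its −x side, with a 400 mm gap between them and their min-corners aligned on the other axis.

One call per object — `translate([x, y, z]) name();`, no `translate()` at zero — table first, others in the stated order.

table();
translate([494, 117, 691]) chair();
translate([-2140, 0, 0]) bench();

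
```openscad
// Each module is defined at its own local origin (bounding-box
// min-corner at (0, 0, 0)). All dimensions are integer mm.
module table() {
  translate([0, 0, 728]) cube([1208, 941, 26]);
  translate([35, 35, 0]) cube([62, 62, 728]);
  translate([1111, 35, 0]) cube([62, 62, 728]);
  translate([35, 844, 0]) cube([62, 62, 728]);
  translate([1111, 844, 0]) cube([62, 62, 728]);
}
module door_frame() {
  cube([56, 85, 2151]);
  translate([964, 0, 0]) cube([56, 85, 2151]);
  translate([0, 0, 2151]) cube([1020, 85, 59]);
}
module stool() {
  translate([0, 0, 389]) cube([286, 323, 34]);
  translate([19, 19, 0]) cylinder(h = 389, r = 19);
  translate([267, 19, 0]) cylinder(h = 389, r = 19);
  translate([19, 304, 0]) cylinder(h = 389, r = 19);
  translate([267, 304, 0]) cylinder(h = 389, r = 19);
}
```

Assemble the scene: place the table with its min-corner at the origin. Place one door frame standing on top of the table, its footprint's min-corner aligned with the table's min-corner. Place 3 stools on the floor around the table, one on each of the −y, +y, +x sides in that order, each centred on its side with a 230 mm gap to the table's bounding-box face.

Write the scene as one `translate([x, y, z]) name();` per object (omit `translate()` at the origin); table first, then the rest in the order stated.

table();
translate([0, 0, 754]) door_frame();
translate([461, -553, 0]) stool();
translate([461, 1171, 0]) stool();
translate([1438, 309, 0]) stool();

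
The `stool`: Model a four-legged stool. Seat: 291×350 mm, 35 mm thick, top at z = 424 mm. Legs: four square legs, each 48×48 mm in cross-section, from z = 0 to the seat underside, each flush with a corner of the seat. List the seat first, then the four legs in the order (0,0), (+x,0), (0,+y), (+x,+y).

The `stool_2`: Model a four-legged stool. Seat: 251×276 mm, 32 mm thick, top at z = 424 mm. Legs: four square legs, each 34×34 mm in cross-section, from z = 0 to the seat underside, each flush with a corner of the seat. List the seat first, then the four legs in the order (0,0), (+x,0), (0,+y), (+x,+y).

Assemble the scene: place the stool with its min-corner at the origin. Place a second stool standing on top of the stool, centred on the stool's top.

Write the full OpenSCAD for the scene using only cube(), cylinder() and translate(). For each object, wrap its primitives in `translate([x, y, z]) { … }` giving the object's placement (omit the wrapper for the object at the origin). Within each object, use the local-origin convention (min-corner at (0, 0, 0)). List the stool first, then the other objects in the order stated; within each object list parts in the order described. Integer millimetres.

translate([0, 0, 389]) cube([291, 350, 35]);
cube([48, 48, 389]);
translate([243, 0, 0]) cube([48, 48, 389]);
translate([0, 302, 0]) cube([48, 48, 389]);
translate([243, 302, 0]) cube([48, 48, 389]);
translate([20, 37, 424]) {
  translate([0, 0, 392]) cube([251, 276, 32]);
  cube([34, 34, 392]);
  translate([217, 0, 0]) cube([34, 34, 392]);
  translate([0, 242, 0]) cube([34, 34, 392]);
  translate([217, 242, 0]) cube([34, 34, 392]);
}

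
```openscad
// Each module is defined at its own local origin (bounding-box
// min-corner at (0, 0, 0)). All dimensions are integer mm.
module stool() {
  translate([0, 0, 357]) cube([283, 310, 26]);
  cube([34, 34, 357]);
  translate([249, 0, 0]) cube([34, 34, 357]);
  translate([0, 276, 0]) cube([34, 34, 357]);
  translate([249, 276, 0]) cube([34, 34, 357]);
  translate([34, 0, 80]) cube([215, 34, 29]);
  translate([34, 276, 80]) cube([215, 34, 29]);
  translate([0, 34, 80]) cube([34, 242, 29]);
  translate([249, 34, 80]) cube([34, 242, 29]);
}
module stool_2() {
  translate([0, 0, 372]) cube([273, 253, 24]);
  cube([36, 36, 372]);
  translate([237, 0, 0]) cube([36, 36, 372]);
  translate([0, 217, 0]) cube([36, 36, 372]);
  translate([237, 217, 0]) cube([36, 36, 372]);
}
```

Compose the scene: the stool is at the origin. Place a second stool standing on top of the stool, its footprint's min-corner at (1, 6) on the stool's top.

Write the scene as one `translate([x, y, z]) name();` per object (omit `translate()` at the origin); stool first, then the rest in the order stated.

stool();
translate([1, 6, 383]) stool_2();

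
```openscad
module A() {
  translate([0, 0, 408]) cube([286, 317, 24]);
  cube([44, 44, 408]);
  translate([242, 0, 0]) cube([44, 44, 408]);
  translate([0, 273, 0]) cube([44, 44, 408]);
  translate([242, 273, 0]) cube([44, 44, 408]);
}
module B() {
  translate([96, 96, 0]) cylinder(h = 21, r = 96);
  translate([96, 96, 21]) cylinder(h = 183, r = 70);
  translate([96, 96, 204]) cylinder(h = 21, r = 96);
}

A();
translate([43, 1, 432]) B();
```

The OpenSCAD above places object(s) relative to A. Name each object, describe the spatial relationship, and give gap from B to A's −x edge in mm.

The spool's min-x is at 43; the stool's min-x is 0; gap = 43 mm.

A is a stool. B is a spool. The spool is on top of the stool. The gap from the spool to the stool's −x edge is 43 mm.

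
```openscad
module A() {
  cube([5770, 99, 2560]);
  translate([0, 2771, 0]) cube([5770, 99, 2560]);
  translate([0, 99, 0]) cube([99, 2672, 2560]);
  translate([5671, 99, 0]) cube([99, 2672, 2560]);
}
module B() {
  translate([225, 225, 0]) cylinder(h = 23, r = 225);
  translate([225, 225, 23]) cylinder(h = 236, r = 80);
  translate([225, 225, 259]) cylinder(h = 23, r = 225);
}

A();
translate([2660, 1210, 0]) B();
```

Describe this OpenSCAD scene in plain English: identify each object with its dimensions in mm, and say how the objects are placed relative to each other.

A is a box-shaped house frame (walls only): outside footprint 5770×2870 mm, wall height 2560 mm, wall thickness 99 mm. The two y-facing walls run the full x-width; the two x-facing walls fit between the inner faces of the y-facing walls.

B is a spool: two coaxial disc flanges of radius 225 mm and thickness 23 mm, joined by a core cylinder of radius 80 mm and height 236 mm. The lower flange rests on z = 0 and the three cylinders share a vertical axis.

The spool sits inside the house frame, centred.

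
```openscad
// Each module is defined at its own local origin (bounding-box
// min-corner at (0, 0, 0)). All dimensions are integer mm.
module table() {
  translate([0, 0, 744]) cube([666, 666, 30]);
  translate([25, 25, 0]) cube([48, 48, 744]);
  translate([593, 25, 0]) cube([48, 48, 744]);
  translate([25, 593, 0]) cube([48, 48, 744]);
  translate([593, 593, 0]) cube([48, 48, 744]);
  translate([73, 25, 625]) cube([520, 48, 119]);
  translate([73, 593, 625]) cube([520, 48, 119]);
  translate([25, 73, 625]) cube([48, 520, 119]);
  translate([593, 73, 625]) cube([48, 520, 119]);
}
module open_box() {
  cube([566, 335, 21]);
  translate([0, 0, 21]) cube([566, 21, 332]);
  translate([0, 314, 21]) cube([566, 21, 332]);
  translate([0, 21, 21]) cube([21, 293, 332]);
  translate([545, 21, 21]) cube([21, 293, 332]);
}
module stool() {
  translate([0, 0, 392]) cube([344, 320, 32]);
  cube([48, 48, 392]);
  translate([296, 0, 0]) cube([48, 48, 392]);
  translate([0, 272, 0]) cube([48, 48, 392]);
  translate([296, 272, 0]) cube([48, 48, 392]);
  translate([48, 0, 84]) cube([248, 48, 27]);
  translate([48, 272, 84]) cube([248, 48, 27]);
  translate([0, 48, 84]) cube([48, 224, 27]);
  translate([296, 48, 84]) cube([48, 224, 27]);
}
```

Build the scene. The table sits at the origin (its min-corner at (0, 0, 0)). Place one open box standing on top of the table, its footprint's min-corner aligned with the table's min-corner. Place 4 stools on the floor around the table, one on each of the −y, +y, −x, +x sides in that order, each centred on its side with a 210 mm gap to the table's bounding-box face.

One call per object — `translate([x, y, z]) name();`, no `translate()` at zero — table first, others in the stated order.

table();
translate([0, 0, 774]) open_box();
translate([161, -530, 0]) stool();
translate([161, 876, 0]) stool();
translate([-554, 173, 0]) stool();
translate([876, 173, 0]) stool();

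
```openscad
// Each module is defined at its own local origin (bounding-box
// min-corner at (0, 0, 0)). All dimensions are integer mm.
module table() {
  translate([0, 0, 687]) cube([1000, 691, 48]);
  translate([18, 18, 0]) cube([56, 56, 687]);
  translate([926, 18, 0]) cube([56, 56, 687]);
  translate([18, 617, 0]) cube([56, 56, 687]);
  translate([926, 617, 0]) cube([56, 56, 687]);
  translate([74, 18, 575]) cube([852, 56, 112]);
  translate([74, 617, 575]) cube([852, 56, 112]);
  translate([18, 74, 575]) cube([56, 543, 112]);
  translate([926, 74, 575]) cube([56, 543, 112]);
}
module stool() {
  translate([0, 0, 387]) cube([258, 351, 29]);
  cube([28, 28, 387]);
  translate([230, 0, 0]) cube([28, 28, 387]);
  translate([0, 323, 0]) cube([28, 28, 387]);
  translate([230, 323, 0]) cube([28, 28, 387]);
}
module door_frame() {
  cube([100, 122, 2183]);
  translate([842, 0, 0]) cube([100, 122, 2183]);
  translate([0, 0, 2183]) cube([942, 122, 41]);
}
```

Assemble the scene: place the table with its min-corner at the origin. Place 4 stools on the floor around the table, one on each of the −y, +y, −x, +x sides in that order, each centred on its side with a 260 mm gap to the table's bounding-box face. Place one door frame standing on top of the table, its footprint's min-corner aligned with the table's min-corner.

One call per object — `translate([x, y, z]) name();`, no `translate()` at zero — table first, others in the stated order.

table();
translate([371, -611, 0]) stool();
translate([371, 951, 0]) stool();
translate([-518, 170, 0]) stool();
translate([1260, 170, 0]) stool();
translate([0, 0, 735]) door_frame();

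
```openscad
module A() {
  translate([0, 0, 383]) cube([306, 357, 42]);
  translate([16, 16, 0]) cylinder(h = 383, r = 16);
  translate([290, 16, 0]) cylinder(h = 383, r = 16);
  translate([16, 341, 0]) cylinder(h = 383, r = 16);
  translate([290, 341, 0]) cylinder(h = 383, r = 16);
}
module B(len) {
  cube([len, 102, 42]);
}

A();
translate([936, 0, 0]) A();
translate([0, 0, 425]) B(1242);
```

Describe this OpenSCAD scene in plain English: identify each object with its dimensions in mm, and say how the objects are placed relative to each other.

A is a four-legged stool. The seat is a 306×357×42 mm slab whose top surface is at z = 425 mm; four round legs, each 32 mm in diameter, run from the floor (z = 0) to the underside of the seat, each leg's axis is inset half a diameter from the nearest pair of seat edges (so the leg's bounding box is flush with the corner).

B is a rectangular beam 1242 mm long (x), 102 mm deep (y), 42 mm thick (z).

The beam spans the tops of two stools placed 630 mm apart, resting at z = 425 mm.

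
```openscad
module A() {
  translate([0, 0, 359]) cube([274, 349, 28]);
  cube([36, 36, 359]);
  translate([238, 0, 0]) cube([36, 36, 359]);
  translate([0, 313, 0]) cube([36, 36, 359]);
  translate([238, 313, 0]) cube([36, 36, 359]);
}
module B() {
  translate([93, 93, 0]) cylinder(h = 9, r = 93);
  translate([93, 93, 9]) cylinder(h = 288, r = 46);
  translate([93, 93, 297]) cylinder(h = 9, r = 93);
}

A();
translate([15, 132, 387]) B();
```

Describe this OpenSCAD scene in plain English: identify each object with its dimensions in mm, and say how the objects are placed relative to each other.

A is a four-legged stool. The seat is 274×349 mm, 28 mm thick, top at z = 387 mm. It stands on four square legs, each 36×36 mm in cross-section, from z = 0 to the seat underside, each flush with a corner of the seat.

B is a spool: two coaxial disc flanges of radius 93 mm and thickness 9 mm, joined by a core cylinder of radius 46 mm and height 288 mm. The lower flange rests on z = 0 and the three cylinders share a vertical axis.

The spool is on top of the stool.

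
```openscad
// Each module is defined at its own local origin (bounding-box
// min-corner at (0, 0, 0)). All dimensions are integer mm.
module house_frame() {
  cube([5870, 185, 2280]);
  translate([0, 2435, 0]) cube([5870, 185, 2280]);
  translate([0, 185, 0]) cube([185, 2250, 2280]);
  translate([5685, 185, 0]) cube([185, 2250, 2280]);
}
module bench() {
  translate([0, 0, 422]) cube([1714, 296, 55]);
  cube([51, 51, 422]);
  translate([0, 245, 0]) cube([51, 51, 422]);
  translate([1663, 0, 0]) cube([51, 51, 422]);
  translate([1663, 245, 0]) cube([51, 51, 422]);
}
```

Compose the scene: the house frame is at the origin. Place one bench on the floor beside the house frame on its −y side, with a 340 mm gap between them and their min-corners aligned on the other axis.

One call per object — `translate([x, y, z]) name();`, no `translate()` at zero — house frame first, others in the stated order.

house_frame();
translate([0, -636, 0]) bench();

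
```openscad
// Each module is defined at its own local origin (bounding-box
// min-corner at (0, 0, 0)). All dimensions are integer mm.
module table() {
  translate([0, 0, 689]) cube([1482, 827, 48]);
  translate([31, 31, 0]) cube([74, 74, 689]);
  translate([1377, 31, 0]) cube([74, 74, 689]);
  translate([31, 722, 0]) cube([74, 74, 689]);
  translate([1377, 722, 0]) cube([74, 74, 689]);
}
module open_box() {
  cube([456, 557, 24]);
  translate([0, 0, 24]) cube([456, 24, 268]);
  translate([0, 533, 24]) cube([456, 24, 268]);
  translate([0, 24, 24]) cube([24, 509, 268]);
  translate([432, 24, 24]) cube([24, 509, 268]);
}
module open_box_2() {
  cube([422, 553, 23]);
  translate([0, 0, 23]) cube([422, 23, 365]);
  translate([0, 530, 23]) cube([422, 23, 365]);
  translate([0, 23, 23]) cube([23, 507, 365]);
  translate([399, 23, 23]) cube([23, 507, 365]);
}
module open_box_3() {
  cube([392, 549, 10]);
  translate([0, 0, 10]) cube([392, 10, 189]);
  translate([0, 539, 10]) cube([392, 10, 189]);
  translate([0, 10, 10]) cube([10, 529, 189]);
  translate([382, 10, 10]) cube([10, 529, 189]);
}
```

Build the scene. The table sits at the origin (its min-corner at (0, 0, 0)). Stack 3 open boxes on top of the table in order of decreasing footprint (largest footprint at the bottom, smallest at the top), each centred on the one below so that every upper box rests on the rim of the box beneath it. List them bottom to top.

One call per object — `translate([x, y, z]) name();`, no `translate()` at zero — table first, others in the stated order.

table();
translate([513, 135, 737]) open_box();
translate([530, 137, 1029]) open_box_2();
translate([545, 139, 1417]) open_box_3();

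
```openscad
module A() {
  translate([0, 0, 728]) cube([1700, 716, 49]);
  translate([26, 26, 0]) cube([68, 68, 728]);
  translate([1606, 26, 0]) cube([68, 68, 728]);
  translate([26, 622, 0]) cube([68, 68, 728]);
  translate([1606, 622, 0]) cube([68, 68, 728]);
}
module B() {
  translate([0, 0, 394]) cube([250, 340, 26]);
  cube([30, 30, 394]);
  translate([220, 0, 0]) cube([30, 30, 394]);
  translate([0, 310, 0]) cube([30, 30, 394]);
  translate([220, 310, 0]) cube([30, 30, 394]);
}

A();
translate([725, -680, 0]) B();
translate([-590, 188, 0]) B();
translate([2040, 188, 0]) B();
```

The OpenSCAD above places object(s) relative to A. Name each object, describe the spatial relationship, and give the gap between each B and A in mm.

A is a table. B is a stool. Three stools sit around the table at the −y, −x, +x sides. The gap between each stool and the table is 340 mm.

Each stool's nearest face is 340 mm from the table's bounding box.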